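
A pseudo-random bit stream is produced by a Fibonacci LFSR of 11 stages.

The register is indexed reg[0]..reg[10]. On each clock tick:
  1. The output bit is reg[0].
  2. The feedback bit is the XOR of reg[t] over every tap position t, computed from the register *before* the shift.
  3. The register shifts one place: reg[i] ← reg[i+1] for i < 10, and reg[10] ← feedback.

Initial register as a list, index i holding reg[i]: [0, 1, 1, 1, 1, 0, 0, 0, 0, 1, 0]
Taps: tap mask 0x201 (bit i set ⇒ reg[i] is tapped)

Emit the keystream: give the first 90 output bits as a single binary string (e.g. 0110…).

tick  register→output (feedback)
  0  01111000010→0 (1)
  1  11110000101→1 (1)
  2  11100001011→1 (0)
  3  11000010110→1 (0)
  4  10000101100→1 (1)
  5  00001011001→0 (0)
  6  00010110010→0 (1)
  7  00101100101→0 (0)
  8  01011001010→0 (1)
  9  10110010101→1 (1)
 10  01100101011→0 (1)
 11  11001010111→1 (0)
 12  10010101110→1 (0)
 13  00101011100→0 (0)
 14  01010111000→0 (0)
 15  10101110000→1 (1)
 16  01011100001→0 (0)
 17  10111000010→1 (0)
 18  01110000100→0 (0)
 19  11100001000→1 (1)
 20  11000010001→1 (1)
 21  10000100011→1 (0)
 22  00001000110→0 (1)
 23  00010001101→0 (0)
 24  00100011010→0 (1)
 25  01000110101→0 (0)
 26  10001101010→1 (0)
 27  00011010100→0 (0)
 28  00110101000→0 (0)
 29  01101010000→0 (0)
 30  11010100000→1 (1)
 31  10101000001→1 (1)
 32  01010000011→0 (1)
 33  10100000111→1 (0)
 34  01000001110→0 (1)
 35  10000011101→1 (1)
 36  00000111011→0 (1)
 37  00001110111→0 (1)
 38  00011101111→0 (1)
 39  00111011111→0 (1)
 40  01110111111→0 (1)
 41  11101111111→1 (0)
 42  11011111110→1 (0)
 43  10111111100→1 (1)
 44  01111111001→0 (0)
 45  11111110010→1 (0)
 46  11111100100→1 (1)
 47  11111001001→1 (1)
 48  11110010011→1 (0)
 49  11100100110→1 (0)
 50  11001001100→1 (1)
 51  10010011001→1 (1)
 52  00100110011→0 (1)
 53  01001100111→0 (1)
 54  10011001111→1 (0)
 55  00110011110→0 (1)
 56  01100111101→0 (0)
 57  11001111010→1 (0)
 58  10011110100→1 (1)
 59  00111101001→0 (0)
 60  01111010010→0 (1)
 61  11110100101→1 (1)
 62  11101001011→1 (0)
 63  11010010110→1 (0)
 64  10100101100→1 (1)
 65  01001011001→0 (0)
 66  10010110010→1 (0)
 67  00101100100→0 (0)
 68  01011001000→0 (0)
 69  10110010000→1 (1)
 70  01100100001→0 (0)
 71  11001000010→1 (0)
 72  10010000100→1 (1)
 73  00100001001→0 (0)
 74  01000010010→0 (1)
 75  10000100101→1 (1)
 76  00001001011→0 (1)
 77  00010010111→0 (1)
 78  00100101111→0 (1)
 79  01001011111→0 (1)
 80  10010111111→1 (0)
 81  00101111110→0 (1)
 82  01011111101→0 (0)
 83  10111111010→1 (0)
 84  01111110100→0 (0)
 85  11111101000→1 (1)
 86  11111010001→1 (1)
 87  11110100011→1 (0)
 88  11101000110→1 (0)
 89  11010001100→1 (1)

011110000101100101011100001000110101000001110111111100100110011110100101100100001001011111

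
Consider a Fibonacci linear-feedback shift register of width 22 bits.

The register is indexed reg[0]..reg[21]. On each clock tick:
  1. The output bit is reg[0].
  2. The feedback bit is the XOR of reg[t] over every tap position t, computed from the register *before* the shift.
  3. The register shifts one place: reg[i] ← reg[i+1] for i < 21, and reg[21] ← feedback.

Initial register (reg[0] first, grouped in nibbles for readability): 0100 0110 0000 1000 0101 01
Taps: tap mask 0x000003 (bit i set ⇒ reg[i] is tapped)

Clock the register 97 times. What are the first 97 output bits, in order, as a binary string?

0100011000001000010101110010100001100011111001011110001010010000101110001001111011000111001001101

k : reg_k → out_k, fb_k
0: 0100011000001000010101 → 0, fb=1
1: 1000110000010000101011 → 1, fb=1
2: 0001100000100001010111 → 0, fb=0
3: 0011000001000010101110 → 0, fb=0
4: 0110000010000101011100 → 0, fb=1
5: 1100000100001010111001 → 1, fb=0
6: 1000001000010101110010 → 1, fb=1
7: 0000010000101011100101 → 0, fb=0
8: 0000100001010111001010 → 0, fb=0
9: 0001000010101110010100 → 0, fb=0
10: 0010000101011100101000 → 0, fb=0
11: 0100001010111001010000 → 0, fb=1
12: 1000010101110010100001 → 1, fb=1
13: 0000101011100101000011 → 0, fb=0
14: 0001010111001010000110 → 0, fb=0
15: 0010101110010100001100 → 0, fb=0
16: 0101011100101000011000 → 0, fb=1
17: 1010111001010000110001 → 1, fb=1
18: 0101110010100001100011 → 0, fb=1
19: 1011100101000011000111 → 1, fb=1
20: 0111001010000110001111 → 0, fb=1
21: 1110010100001100011111 → 1, fb=0
22: 1100101000011000111110 → 1, fb=0
23: 1001010000110001111100 → 1, fb=1
24: 0010100001100011111001 → 0, fb=0
25: 0101000011000111110010 → 0, fb=1
26: 1010000110001111100101 → 1, fb=1
27: 0100001100011111001011 → 0, fb=1
28: 1000011000111110010111 → 1, fb=1
29: 0000110001111100101111 → 0, fb=0
30: 0001100011111001011110 → 0, fb=0
31: 0011000111110010111100 → 0, fb=0
32: 0110001111100101111000 → 0, fb=1
33: 1100011111001011110001 → 1, fb=0
34: 1000111110010111100010 → 1, fb=1
35: 0001111100101111000101 → 0, fb=0
36: 0011111001011110001010 → 0, fb=0
37: 0111110010111100010100 → 0, fb=1
38: 1111100101111000101001 → 1, fb=0
39: 1111001011110001010010 → 1, fb=0
40: 1110010111100010100100 → 1, fb=0
41: 1100101111000101001000 → 1, fb=0
42: 1001011110001010010000 → 1, fb=1
43: 0010111100010100100001 → 0, fb=0
44: 0101111000101001000010 → 0, fb=1
45: 1011110001010010000101 → 1, fb=1
46: 0111100010100100001011 → 0, fb=1
47: 1111000101001000010111 → 1, fb=0
48: 1110001010010000101110 → 1, fb=0
49: 1100010100100001011100 → 1, fb=0
50: 1000101001000010111000 → 1, fb=1
51: 0001010010000101110001 → 0, fb=0
52: 0010100100001011100010 → 0, fb=0
53: 0101001000010111000100 → 0, fb=1
54: 1010010000101110001001 → 1, fb=1
55: 0100100001011100010011 → 0, fb=1
56: 1001000010111000100111 → 1, fb=1
57: 0010000101110001001111 → 0, fb=0
58: 0100001011100010011110 → 0, fb=1
59: 1000010111000100111101 → 1, fb=1
60: 0000101110001001111011 → 0, fb=0
61: 0001011100010011110110 → 0, fb=0
62: 0010111000100111101100 → 0, fb=0
63: 0101110001001111011000 → 0, fb=1
64: 1011100010011110110001 → 1, fb=1
65: 0111000100111101100011 → 0, fb=1
66: 1110001001111011000111 → 1, fb=0
67: 1100010011110110001110 → 1, fb=0
68: 1000100111101100011100 → 1, fb=1
69: 0001001111011000111001 → 0, fb=0
70: 0010011110110001110010 → 0, fb=0
71: 0100111101100011100100 → 0, fb=1
72: 1001111011000111001001 → 1, fb=1
73: 0011110110001110010011 → 0, fb=0
74: 0111101100011100100110 → 0, fb=1
75: 1111011000111001001101 → 1, fb=0
76: 1110110001110010011010 → 1, fb=0
77: 1101100011100100110100 → 1, fb=0
78: 1011000111001001101000 → 1, fb=1
79: 0110001110010011010001 → 0, fb=1
80: 1100011100100110100011 → 1, fb=0
81: 1000111001001101000110 → 1, fb=1
82: 0001110010011010001101 → 0, fb=0
83: 0011100100110100011010 → 0, fb=0
84: 0111001001101000110100 → 0, fb=1
85: 1110010011010001101001 → 1, fb=0
86: 1100100110100011010010 → 1, fb=0
87: 1001001101000110100100 → 1, fb=1
88: 0010011010001101001001 → 0, fb=0
89: 0100110100011010010010 → 0, fb=1
90: 1001101000110100100101 → 1, fb=1
91: 0011010001101001001011 → 0, fb=0
92: 0110100011010010010110 → 0, fb=1
93: 1101000110100100101101 → 1, fb=0
94: 1010001101001001011010 → 1, fb=1
95: 0100011010010010110101 → 0, fb=1
96: 1000110100100101101011 → 1, fb=1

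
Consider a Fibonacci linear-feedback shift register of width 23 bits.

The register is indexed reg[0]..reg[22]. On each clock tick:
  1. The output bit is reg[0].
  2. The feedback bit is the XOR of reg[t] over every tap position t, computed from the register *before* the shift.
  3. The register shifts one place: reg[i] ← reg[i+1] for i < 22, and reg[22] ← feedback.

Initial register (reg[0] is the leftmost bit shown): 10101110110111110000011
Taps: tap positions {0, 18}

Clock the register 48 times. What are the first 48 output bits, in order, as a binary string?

101011101101111100000111011001101000101001011100

k : reg_k → out_k, fb_k
0: 10101110110111110000011 → 1, fb=1
1: 01011101101111100000111 → 0, fb=0
2: 10111011011111000001110 → 1, fb=1
3: 01110110111110000011101 → 0, fb=1
4: 11101101111100000111011 → 1, fb=0
5: 11011011111000001110110 → 1, fb=0
6: 10110111110000011101100 → 1, fb=1
7: 01101111100000111011001 → 0, fb=1
8: 11011111000001110110011 → 1, fb=0
9: 10111110000011101100110 → 1, fb=1
10: 01111100000111011001101 → 0, fb=0
11: 11111000001110110011010 → 1, fb=0
12: 11110000011101100110100 → 1, fb=0
13: 11100000111011001101000 → 1, fb=1
14: 11000001110110011010001 → 1, fb=0
15: 10000011101100110100010 → 1, fb=1
16: 00000111011001101000101 → 0, fb=0
17: 00001110110011010001010 → 0, fb=0
18: 00011101100110100010100 → 0, fb=1
19: 00111011001101000101001 → 0, fb=0
20: 01110110011010001010010 → 0, fb=1
21: 11101100110100010100101 → 1, fb=1
22: 11011001101000101001011 → 1, fb=1
23: 10110011010001010010111 → 1, fb=0
24: 01100110100010100101110 → 0, fb=0
25: 11001101000101001011100 → 1, fb=0
26: 10011010001010010111000 → 1, fb=0
27: 00110100010100101110000 → 0, fb=1
28: 01101000101001011100001 → 0, fb=0
29: 11010001010010111000010 → 1, fb=1
30: 10100010100101110000101 → 1, fb=1
31: 01000101001011100001011 → 0, fb=0
32: 10001010010111000010110 → 1, fb=0
33: 00010100101110000101100 → 0, fb=0
34: 00101001011100001011000 → 0, fb=1
35: 01010010111000010110001 → 0, fb=1
36: 10100101110000101100011 → 1, fb=1
37: 01001011100001011000111 → 0, fb=0
38: 10010111000010110001110 → 1, fb=1
39: 00101110000101100011101 → 0, fb=1
40: 01011100001011000111011 → 0, fb=1
41: 10111000010110001110111 → 1, fb=0
42: 01110000101100011101110 → 0, fb=0
43: 11100001011000111011100 → 1, fb=0
44: 11000010110001110111000 → 1, fb=0
45: 10000101100011101110000 → 1, fb=0
46: 00001011000111011100000 → 0, fb=0
47: 00010110001110111000000 → 0, fb=0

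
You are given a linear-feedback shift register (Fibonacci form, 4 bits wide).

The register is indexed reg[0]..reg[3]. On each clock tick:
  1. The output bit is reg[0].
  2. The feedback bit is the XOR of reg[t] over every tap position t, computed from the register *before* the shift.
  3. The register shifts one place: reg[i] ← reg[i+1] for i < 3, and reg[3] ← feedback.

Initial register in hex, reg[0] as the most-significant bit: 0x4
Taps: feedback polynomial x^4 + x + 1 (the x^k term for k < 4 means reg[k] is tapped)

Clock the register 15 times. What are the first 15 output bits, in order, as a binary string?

k : reg_k → out_k, fb_k
0: 0100 → 0, fb=1
1: 1001 → 1, fb=1
2: 0011 → 0, fb=0
3: 0110 → 0, fb=1
4: 1101 → 1, fb=0
5: 1010 → 1, fb=1
6: 0101 → 0, fb=1
7: 1011 → 1, fb=1
8: 0111 → 0, fb=1
9: 1111 → 1, fb=0
10: 1110 → 1, fb=0
11: 1100 → 1, fb=0
12: 1000 → 1, fb=1
13: 0001 → 0, fb=0
14: 0010 → 0, fb=0

010011010111100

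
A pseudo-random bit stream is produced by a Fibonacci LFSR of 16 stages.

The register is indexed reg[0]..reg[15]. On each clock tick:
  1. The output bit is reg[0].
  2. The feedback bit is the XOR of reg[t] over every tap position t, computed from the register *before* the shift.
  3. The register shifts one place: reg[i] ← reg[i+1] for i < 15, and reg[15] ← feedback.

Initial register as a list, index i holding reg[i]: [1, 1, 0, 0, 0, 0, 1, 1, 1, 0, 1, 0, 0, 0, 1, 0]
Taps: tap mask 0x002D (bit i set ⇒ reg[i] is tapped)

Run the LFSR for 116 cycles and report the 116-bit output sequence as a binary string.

11000011101000101010010001101001100110111011000001011110111110000000110111011001111011110100110011000001100000011111

tick  register→output (feedback)
  0  1100001110100010→1 (1)
  1  1000011101000101→1 (0)
  2  0000111010001010→0 (1)
  3  0001110100010101→0 (0)
  4  0011101000101010→0 (0)
  5  0111010001010100→0 (1)
  6  1110100010101001→1 (0)
  7  1101000101010010→1 (0)
  8  1010001010100100→1 (0)
  9  0100010101001000→0 (1)
 10  1000101010010001→1 (1)
 11  0001010100100011→0 (0)
 12  0010101001000110→0 (1)
 13  0101010010001101→0 (0)
 14  1010100100011010→1 (0)
 15  0101001000110100→0 (1)
 16  1010010001101001→1 (1)
 17  0100100011010011→0 (0)
 18  1001000110100110→1 (0)
 19  0010001101001100→0 (1)
 20  0100011010011001→0 (1)
 21  1000110100110011→1 (0)
 22  0001101001100110→0 (1)
 23  0011010011001101→0 (1)
 24  0110100110011011→0 (1)
 25  1101001100110111→1 (0)
 26  1010011001101110→1 (1)
 27  0100110011011101→0 (1)
 28  1001100110111011→1 (0)
 29  0011001101110110→0 (0)
 30  0110011011101100→0 (0)
 31  1100110111011000→1 (0)
 32  1001101110110000→1 (0)
 33  0011011101100000→0 (1)
 34  0110111011000001→0 (0)
 35  1101110110000010→1 (1)
 36  1011101100000101→1 (1)
 37  0111011000001011→0 (1)
 38  1110110000010111→1 (1)
 39  1101100000101111→1 (0)
 40  1011000001011110→1 (1)
 41  0110000010111101→0 (1)
 42  1100000101111011→1 (1)
 43  1000001011110111→1 (1)
 44  0000010111101111→0 (1)
 45  0000101111011111→0 (0)
 46  0001011110111110→0 (0)
 47  0010111101111100→0 (0)
 48  0101111011111000→0 (0)
 49  1011110111110000→1 (0)
 50  0111101111100000→0 (0)
 51  1111011111000000→1 (0)
 52  1110111110000000→1 (1)
 53  1101111100000001→1 (1)
 54  1011111000000011→1 (0)
 55  0111110000000110→0 (1)
 56  1111100000001101→1 (1)
 57  1111000000011011→1 (1)
 58  1110000000110111→1 (0)
 59  1100000001101110→1 (1)
 60  1000000011011101→1 (1)
 61  0000000110111011→0 (0)
 62  0000001101110110→0 (0)
 63  0000011011101100→0 (1)
 64  0000110111011001→0 (1)
 65  0001101110110011→0 (1)
 66  0011011101100111→0 (1)
 67  0110111011001111→0 (0)
 68  1101110110011110→1 (1)
 69  1011101100111101→1 (1)
 70  0111011001111011→0 (1)
 71  1110110011110111→1 (1)
 72  1101100111101111→1 (0)
 73  1011001111011110→1 (1)
 74  0110011110111101→0 (0)
 75  1100111101111010→1 (0)
 76  1001111011110100→1 (1)
 77  0011110111101001→0 (1)
 78  0111101111010011→0 (0)
 79  1111011110100110→1 (0)
 80  1110111101001100→1 (1)
 81  1101111010011001→1 (1)
 82  1011110100110011→1 (0)
 83  0111101001100110→0 (0)
 84  1111010011001100→1 (0)
 85  1110100110011000→1 (0)
 86  1101001100110000→1 (0)
 87  1010011001100000→1 (1)
 88  0100110011000001→0 (1)
 89  1001100110000011→1 (0)
 90  0011001100000110→0 (0)
 91  0110011000001100→0 (0)
 92  1100110000011000→1 (0)
 93  1001100000110000→1 (0)
 94  0011000001100000→0 (0)
 95  0110000011000000→0 (1)
 96  1100000110000001→1 (1)
 97  1000001100000011→1 (1)
 98  0000011000000111→0 (1)
 99  0000110000001111→0 (1)
100  0001100000011111→0 (1)
101  0011000000111111→0 (0)
102  0110000001111110→0 (1)
103  1100000011111101→1 (1)
104  1000000111111011→1 (1)
105  0000001111110111→0 (0)
106  0000011111101110→0 (1)
107  0000111111011101→0 (1)
108  0001111110111011→0 (0)
109  0011111101110110→0 (1)
110  0111111011101101→0 (1)
111  1111110111011011→1 (0)
112  1111101110110110→1 (1)
113  1111011101101101→1 (0)
114  1110111011011010→1 (1)
115  1101110110110101→1 (1)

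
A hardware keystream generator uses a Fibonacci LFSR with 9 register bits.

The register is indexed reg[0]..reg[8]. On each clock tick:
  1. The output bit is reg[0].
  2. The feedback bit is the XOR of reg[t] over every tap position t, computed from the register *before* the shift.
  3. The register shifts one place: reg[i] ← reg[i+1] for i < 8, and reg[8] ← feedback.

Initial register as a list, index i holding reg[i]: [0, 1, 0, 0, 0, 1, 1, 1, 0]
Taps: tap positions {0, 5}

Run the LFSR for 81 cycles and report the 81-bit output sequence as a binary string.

010001110101011011000111000100101010001101100111110011110001011011100101001000001

step | reg (before) | out | fb
   0 | 010001110 | 0 | 1
   1 | 100011101 | 1 | 0
   2 | 000111010 | 0 | 1
   3 | 001110101 | 0 | 0
   4 | 011101010 | 0 | 1
   5 | 111010101 | 1 | 1
   6 | 110101011 | 1 | 0
   7 | 101010110 | 1 | 1
   8 | 010101101 | 0 | 1
   9 | 101011011 | 1 | 0
  10 | 010110110 | 0 | 0
  11 | 101101100 | 1 | 0
  12 | 011011000 | 0 | 1
  13 | 110110001 | 1 | 1
  14 | 101100011 | 1 | 1
  15 | 011000111 | 0 | 0
  16 | 110001110 | 1 | 0
  17 | 100011100 | 1 | 0
  18 | 000111000 | 0 | 1
  19 | 001110001 | 0 | 0
  20 | 011100010 | 0 | 0
  21 | 111000100 | 1 | 1
  22 | 110001001 | 1 | 0
  23 | 100010010 | 1 | 1
  24 | 000100101 | 0 | 0
  25 | 001001010 | 0 | 1
  26 | 010010101 | 0 | 0
  27 | 100101010 | 1 | 0
  28 | 001010100 | 0 | 0
  29 | 010101000 | 0 | 1
  30 | 101010001 | 1 | 1
  31 | 010100011 | 0 | 0
  32 | 101000110 | 1 | 1
  33 | 010001101 | 0 | 1
  34 | 100011011 | 1 | 0
  35 | 000110110 | 0 | 0
  36 | 001101100 | 0 | 1
  37 | 011011001 | 0 | 1
  38 | 110110011 | 1 | 1
  39 | 101100111 | 1 | 1
  40 | 011001111 | 0 | 1
  41 | 110011111 | 1 | 0
  42 | 100111110 | 1 | 0
  43 | 001111100 | 0 | 1
  44 | 011111001 | 0 | 1
  45 | 111110011 | 1 | 1
  46 | 111100111 | 1 | 1
  47 | 111001111 | 1 | 0
  48 | 110011110 | 1 | 0
  49 | 100111100 | 1 | 0
  50 | 001111000 | 0 | 1
  51 | 011110001 | 0 | 0
  52 | 111100010 | 1 | 1
  53 | 111000101 | 1 | 1
  54 | 110001011 | 1 | 0
  55 | 100010110 | 1 | 1
  56 | 000101101 | 0 | 1
  57 | 001011011 | 0 | 1
  58 | 010110111 | 0 | 0
  59 | 101101110 | 1 | 0
  60 | 011011100 | 0 | 1
  61 | 110111001 | 1 | 0
  62 | 101110010 | 1 | 1
  63 | 011100101 | 0 | 0
  64 | 111001010 | 1 | 0
  65 | 110010100 | 1 | 1
  66 | 100101001 | 1 | 0
  67 | 001010010 | 0 | 0
  68 | 010100100 | 0 | 0
  69 | 101001000 | 1 | 0
  70 | 010010000 | 0 | 0
  71 | 100100000 | 1 | 1
  72 | 001000001 | 0 | 0
  73 | 010000010 | 0 | 0
  74 | 100000100 | 1 | 1
  75 | 000001001 | 0 | 1
  76 | 000010011 | 0 | 0
  77 | 000100110 | 0 | 0
  78 | 001001100 | 0 | 1
  79 | 010011001 | 0 | 1
  80 | 100110011 | 1 | 1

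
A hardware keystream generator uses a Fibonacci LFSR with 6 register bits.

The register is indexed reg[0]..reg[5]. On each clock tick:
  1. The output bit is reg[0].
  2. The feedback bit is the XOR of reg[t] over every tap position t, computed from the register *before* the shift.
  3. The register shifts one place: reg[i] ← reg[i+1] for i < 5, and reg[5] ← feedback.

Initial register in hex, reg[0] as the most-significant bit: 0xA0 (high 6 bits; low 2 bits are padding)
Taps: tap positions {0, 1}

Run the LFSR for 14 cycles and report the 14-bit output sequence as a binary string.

step | reg (before) | out | fb
   0 | 101000 | 1 | 1
   1 | 010001 | 0 | 1
   2 | 100011 | 1 | 1
   3 | 000111 | 0 | 0
   4 | 001110 | 0 | 0
   5 | 011100 | 0 | 1
   6 | 111001 | 1 | 0
   7 | 110010 | 1 | 0
   8 | 100100 | 1 | 1
   9 | 001001 | 0 | 0
  10 | 010010 | 0 | 1
  11 | 100101 | 1 | 1
  12 | 001011 | 0 | 0
  13 | 010110 | 0 | 1

10100011100100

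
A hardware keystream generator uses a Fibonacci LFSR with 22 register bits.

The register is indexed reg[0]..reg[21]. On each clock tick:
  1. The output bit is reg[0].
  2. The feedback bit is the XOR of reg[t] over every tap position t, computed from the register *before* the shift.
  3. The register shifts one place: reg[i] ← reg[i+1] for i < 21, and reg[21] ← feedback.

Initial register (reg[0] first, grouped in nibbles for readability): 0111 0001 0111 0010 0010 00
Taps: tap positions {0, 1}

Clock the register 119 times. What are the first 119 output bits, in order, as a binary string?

tick  register→output (feedback)
  0  0111000101110010001000→0 (1)
  1  1110001011100100010001→1 (0)
  2  1100010111001000100010→1 (0)
  3  1000101110010001000100→1 (1)
  4  0001011100100010001001→0 (0)
  5  0010111001000100010010→0 (0)
  6  0101110010001000100100→0 (1)
  7  1011100100010001001001→1 (1)
  8  0111001000100010010011→0 (1)
  9  1110010001000100100111→1 (0)
 10  1100100010001001001110→1 (0)
 11  1001000100010010011100→1 (1)
 12  0010001000100100111001→0 (0)
 13  0100010001001001110010→0 (1)
 14  1000100010010011100101→1 (1)
 15  0001000100100111001011→0 (0)
 16  0010001001001110010110→0 (0)
 17  0100010010011100101100→0 (1)
 18  1000100100111001011001→1 (1)
 19  0001001001110010110011→0 (0)
 20  0010010011100101100110→0 (0)
 21  0100100111001011001100→0 (1)
 22  1001001110010110011001→1 (1)
 23  0010011100101100110011→0 (0)
 24  0100111001011001100110→0 (1)
 25  1001110010110011001101→1 (1)
 26  0011100101100110011011→0 (0)
 27  0111001011001100110110→0 (1)
 28  1110010110011001101101→1 (0)
 29  1100101100110011011010→1 (0)
 30  1001011001100110110100→1 (1)
 31  0010110011001101101001→0 (0)
 32  0101100110011011010010→0 (1)
 33  1011001100110110100101→1 (1)
 34  0110011001101101001011→0 (1)
 35  1100110011011010010111→1 (0)
 36  1001100110110100101110→1 (1)
 37  0011001101101001011101→0 (0)
 38  0110011011010010111010→0 (1)
 39  1100110110100101110101→1 (0)
 40  1001101101001011101010→1 (1)
 41  0011011010010111010101→0 (0)
 42  0110110100101110101010→0 (1)
 43  1101101001011101010101→1 (0)
 44  1011010010111010101010→1 (1)
 45  0110100101110101010101→0 (1)
 46  1101001011101010101011→1 (0)
 47  1010010111010101010110→1 (1)
 48  0100101110101010101101→0 (1)
 49  1001011101010101011011→1 (1)
 50  0010111010101010110111→0 (0)
 51  0101110101010101101110→0 (1)
 52  1011101010101011011101→1 (1)
 53  0111010101010110111011→0 (1)
 54  1110101010101101110111→1 (0)
 55  1101010101011011101110→1 (0)
 56  1010101010110111011100→1 (1)
 57  0101010101101110111001→0 (1)
 58  1010101011011101110011→1 (1)
 59  0101010110111011100111→0 (1)
 60  1010101101110111001111→1 (1)
 61  0101011011101110011111→0 (1)
 62  1010110111011100111111→1 (1)
 63  0101101110111001111111→0 (1)
 64  1011011101110011111111→1 (1)
 65  0110111011100111111111→0 (1)
 66  1101110111001111111111→1 (0)
 67  1011101110011111111110→1 (1)
 68  0111011100111111111101→0 (1)
 69  1110111001111111111011→1 (0)
 70  1101110011111111110110→1 (0)
 71  1011100111111111101100→1 (1)
 72  0111001111111111011001→0 (1)
 73  1110011111111110110011→1 (0)
 74  1100111111111101100110→1 (0)
 75  1001111111111011001100→1 (1)
 76  0011111111110110011001→0 (0)
 77  0111111111101100110010→0 (1)
 78  1111111111011001100101→1 (0)
 79  1111111110110011001010→1 (0)
 80  1111111101100110010100→1 (0)
 81  1111111011001100101000→1 (0)
 82  1111110110011001010000→1 (0)
 83  1111101100110010100000→1 (0)
 84  1111011001100101000000→1 (0)
 85  1110110011001010000000→1 (0)
 86  1101100110010100000000→1 (0)
 87  1011001100101000000000→1 (1)
 88  0110011001010000000001→0 (1)
 89  1100110010100000000011→1 (0)
 90  1001100101000000000110→1 (1)
 91  0011001010000000001101→0 (0)
 92  0110010100000000011010→0 (1)
 93  1100101000000000110101→1 (0)
 94  1001010000000001101010→1 (1)
 95  0010100000000011010101→0 (0)
 96  0101000000000110101010→0 (1)
 97  1010000000001101010101→1 (1)
 98  0100000000011010101011→0 (1)
 99  1000000000110101010111→1 (1)
100  0000000001101010101111→0 (0)
101  0000000011010101011110→0 (0)
102  0000000110101010111100→0 (0)
103  0000001101010101111000→0 (0)
104  0000011010101011110000→0 (0)
105  0000110101010111100000→0 (0)
106  0001101010101111000000→0 (0)
107  0011010101011110000000→0 (0)
108  0110101010111100000000→0 (1)
109  1101010101111000000001→1 (0)
110  1010101011110000000010→1 (1)
111  0101010111100000000101→0 (1)
112  1010101111000000001011→1 (1)
113  0101011110000000010111→0 (1)
114  1010111100000000101111→1 (1)
115  0101111000000001011111→0 (1)
116  1011110000000010111111→1 (1)
117  0111100000000101111111→0 (1)
118  1111000000001011111111→1 (0)

01110001011100100010001001001110010110011001101101001011101010101011011101110011111111110110011001010000000001101010101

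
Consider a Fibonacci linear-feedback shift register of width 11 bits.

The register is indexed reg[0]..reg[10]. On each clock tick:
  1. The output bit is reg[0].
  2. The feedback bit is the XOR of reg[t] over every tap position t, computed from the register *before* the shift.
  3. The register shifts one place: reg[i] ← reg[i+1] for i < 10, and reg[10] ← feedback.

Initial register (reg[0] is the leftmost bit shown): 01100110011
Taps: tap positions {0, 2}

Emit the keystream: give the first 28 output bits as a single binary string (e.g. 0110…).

k : reg_k → out_k, fb_k
0: 01100110011 → 0, fb=1
1: 11001100111 → 1, fb=1
2: 10011001111 → 1, fb=1
3: 00110011111 → 0, fb=1
4: 01100111111 → 0, fb=1
5: 11001111111 → 1, fb=1
6: 10011111111 → 1, fb=1
7: 00111111111 → 0, fb=1
8: 01111111111 → 0, fb=1
9: 11111111111 → 1, fb=0
10: 11111111110 → 1, fb=0
11: 11111111100 → 1, fb=0
12: 11111111000 → 1, fb=0
13: 11111110000 → 1, fb=0
14: 11111100000 → 1, fb=0
15: 11111000000 → 1, fb=0
16: 11110000000 → 1, fb=0
17: 11100000000 → 1, fb=0
18: 11000000000 → 1, fb=1
19: 10000000001 → 1, fb=1
20: 00000000011 → 0, fb=0
21: 00000000110 → 0, fb=0
22: 00000001100 → 0, fb=0
23: 00000011000 → 0, fb=0
24: 00000110000 → 0, fb=0
25: 00001100000 → 0, fb=0
26: 00011000000 → 0, fb=0
27: 00110000000 → 0, fb=1

0110011001111111111100000000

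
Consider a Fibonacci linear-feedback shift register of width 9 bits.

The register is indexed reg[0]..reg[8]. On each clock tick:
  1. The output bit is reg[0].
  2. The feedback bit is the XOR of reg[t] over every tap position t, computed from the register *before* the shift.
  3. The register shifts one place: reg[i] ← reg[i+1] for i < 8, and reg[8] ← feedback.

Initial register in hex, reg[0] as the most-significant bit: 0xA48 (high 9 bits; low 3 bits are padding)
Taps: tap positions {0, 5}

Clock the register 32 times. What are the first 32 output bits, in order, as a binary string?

tick  register→output (feedback)
  0  101001001→1 (0)
  1  010010010→0 (0)
  2  100100100→1 (1)
  3  001001001→0 (1)
  4  010010011→0 (0)
  5  100100110→1 (1)
  6  001001101→0 (1)
  7  010011011→0 (1)
  8  100110111→1 (1)
  9  001101111→0 (1)
 10  011011111→0 (1)
 11  110111111→1 (0)
 12  101111110→1 (0)
 13  011111100→0 (1)
 14  111111001→1 (0)
 15  111110010→1 (1)
 16  111100101→1 (1)
 17  111001011→1 (0)
 18  110010110→1 (1)
 19  100101101→1 (0)
 20  001011010→0 (1)
 21  010110101→0 (0)
 22  101101010→1 (0)
 23  011010100→0 (0)
 24  110101000→1 (0)
 25  101010000→1 (1)
 26  010100001→0 (0)
 27  101000010→1 (1)
 28  010000101→0 (0)
 29  100001010→1 (0)
 30  000010100→0 (0)
 31  000101000→0 (1)

10100100100110111111001011010100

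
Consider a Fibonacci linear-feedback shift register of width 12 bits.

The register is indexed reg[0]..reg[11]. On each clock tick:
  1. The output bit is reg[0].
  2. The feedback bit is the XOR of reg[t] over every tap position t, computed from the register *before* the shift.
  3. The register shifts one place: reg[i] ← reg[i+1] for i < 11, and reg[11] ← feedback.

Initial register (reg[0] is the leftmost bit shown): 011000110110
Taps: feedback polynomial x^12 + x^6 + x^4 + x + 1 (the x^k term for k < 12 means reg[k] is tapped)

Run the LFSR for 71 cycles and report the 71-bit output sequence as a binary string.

k : reg_k → out_k, fb_k
0: 011000110110 → 0, fb=0
1: 110001101100 → 1, fb=1
2: 100011011001 → 1, fb=0
3: 000110110010 → 0, fb=0
4: 001101100100 → 0, fb=1
5: 011011001001 → 0, fb=0
6: 110110010010 → 1, fb=1
7: 101100100101 → 1, fb=0
8: 011001001010 → 0, fb=1
9: 110010010101 → 1, fb=1
10: 100100101011 → 1, fb=0
11: 001001010110 → 0, fb=0
12: 010010101100 → 0, fb=1
13: 100101011001 → 1, fb=1
14: 001010110011 → 0, fb=0
15: 010101100110 → 0, fb=0
16: 101011001100 → 1, fb=0
17: 010110011000 → 0, fb=0
18: 101100110000 → 1, fb=0
19: 011001100000 → 0, fb=0
20: 110011000000 → 1, fb=1
21: 100110000001 → 1, fb=0
22: 001100000010 → 0, fb=0
23: 011000000100 → 0, fb=1
24: 110000001001 → 1, fb=0
25: 100000010010 → 1, fb=1
26: 000000100101 → 0, fb=1
27: 000001001011 → 0, fb=0
28: 000010010110 → 0, fb=1
29: 000100101101 → 0, fb=1
30: 001001011011 → 0, fb=0
31: 010010110110 → 0, fb=1
32: 100101101101 → 1, fb=0
33: 001011011010 → 0, fb=1
34: 010110110101 → 0, fb=1
35: 101101101011 → 1, fb=0
36: 011011010110 → 0, fb=0
37: 110110101100 → 1, fb=0
38: 101101011000 → 1, fb=1
39: 011010110001 → 0, fb=1
40: 110101100011 → 1, fb=1
41: 101011000111 → 1, fb=0
42: 010110001110 → 0, fb=0
43: 101100011100 → 1, fb=1
44: 011000111001 → 0, fb=0
45: 110001110010 → 1, fb=1
46: 100011100101 → 1, fb=1
47: 000111001011 → 0, fb=1
48: 001110010111 → 0, fb=1
49: 011100101111 → 0, fb=0
50: 111001011110 → 1, fb=0
51: 110010111100 → 1, fb=0
52: 100101111000 → 1, fb=0
53: 001011110000 → 0, fb=0
54: 010111100000 → 0, fb=1
55: 101111000001 → 1, fb=0
56: 011110000010 → 0, fb=0
57: 111100000100 → 1, fb=0
58: 111000001000 → 1, fb=0
59: 110000010000 → 1, fb=0
60: 100000100000 → 1, fb=0
61: 000001000000 → 0, fb=0
62: 000010000000 → 0, fb=1
63: 000100000001 → 0, fb=0
64: 001000000010 → 0, fb=0
65: 010000000100 → 0, fb=1
66: 100000001001 → 1, fb=1
67: 000000010011 → 0, fb=0
68: 000000100110 → 0, fb=1
69: 000001001101 → 0, fb=0
70: 000010011010 → 0, fb=1

01100011011001001010110011000000100101101101011000111001011110000010000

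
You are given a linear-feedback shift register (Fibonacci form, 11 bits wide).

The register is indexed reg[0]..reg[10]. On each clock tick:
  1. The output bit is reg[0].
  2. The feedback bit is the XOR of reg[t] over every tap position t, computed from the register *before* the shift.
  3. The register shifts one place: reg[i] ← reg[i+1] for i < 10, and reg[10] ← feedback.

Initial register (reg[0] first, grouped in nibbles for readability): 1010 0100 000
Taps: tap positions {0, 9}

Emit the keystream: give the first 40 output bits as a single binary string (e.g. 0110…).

1010010000010000101010000001000101010111

k : reg_k → out_k, fb_k
0: 10100100000 → 1, fb=1
1: 01001000001 → 0, fb=0
2: 10010000010 → 1, fb=0
3: 00100000100 → 0, fb=0
4: 01000001000 → 0, fb=0
5: 10000010000 → 1, fb=1
6: 00000100001 → 0, fb=0
7: 00001000010 → 0, fb=1
8: 00010000101 → 0, fb=0
9: 00100001010 → 0, fb=1
10: 01000010101 → 0, fb=0
11: 10000101010 → 1, fb=0
12: 00001010100 → 0, fb=0
13: 00010101000 → 0, fb=0
14: 00101010000 → 0, fb=0
15: 01010100000 → 0, fb=0
16: 10101000000 → 1, fb=1
17: 01010000001 → 0, fb=0
18: 10100000010 → 1, fb=0
19: 01000000100 → 0, fb=0
20: 10000001000 → 1, fb=1
21: 00000010001 → 0, fb=0
22: 00000100010 → 0, fb=1
23: 00001000101 → 0, fb=0
24: 00010001010 → 0, fb=1
25: 00100010101 → 0, fb=0
26: 01000101010 → 0, fb=1
27: 10001010101 → 1, fb=1
28: 00010101011 → 0, fb=1
29: 00101010111 → 0, fb=1
30: 01010101111 → 0, fb=1
31: 10101011111 → 1, fb=0
32: 01010111110 → 0, fb=1
33: 10101111101 → 1, fb=1
34: 01011111011 → 0, fb=1
35: 10111110111 → 1, fb=0
36: 01111101110 → 0, fb=1
37: 11111011101 → 1, fb=1
38: 11110111011 → 1, fb=0
39: 11101110110 → 1, fb=0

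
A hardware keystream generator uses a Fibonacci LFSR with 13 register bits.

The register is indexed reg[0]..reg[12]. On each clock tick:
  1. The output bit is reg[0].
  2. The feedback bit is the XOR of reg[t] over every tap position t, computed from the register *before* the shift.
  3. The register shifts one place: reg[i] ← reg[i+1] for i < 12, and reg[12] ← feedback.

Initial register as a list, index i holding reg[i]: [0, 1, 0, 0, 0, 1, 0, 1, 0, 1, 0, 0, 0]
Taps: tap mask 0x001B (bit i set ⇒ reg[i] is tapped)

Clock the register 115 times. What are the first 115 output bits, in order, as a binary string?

0100010101000101100011011101000100101111010001111111110001000001000101101101011100000101100010111101001111111110101

step | reg (before) | out | fb
   0 | 0100010101000 | 0 | 1
   1 | 1000101010001 | 1 | 0
   2 | 0001010100010 | 0 | 1
   3 | 0010101000101 | 0 | 1
   4 | 0101010001011 | 0 | 0
   5 | 1010100010110 | 1 | 0
   6 | 0101000101100 | 0 | 0
   7 | 1010001011000 | 1 | 1
   8 | 0100010110001 | 0 | 1
   9 | 1000101100011 | 1 | 0
  10 | 0001011000110 | 0 | 1
  11 | 0010110001101 | 0 | 1
  12 | 0101100011011 | 0 | 1
  13 | 1011000110111 | 1 | 0
  14 | 0110001101110 | 0 | 1
  15 | 1100011011101 | 1 | 0
  16 | 1000110111010 | 1 | 0
  17 | 0001101110100 | 0 | 0
  18 | 0011011101000 | 0 | 1
  19 | 0110111010001 | 0 | 0
  20 | 1101110100010 | 1 | 0
  21 | 1011101000100 | 1 | 1
  22 | 0111010001001 | 0 | 0
  23 | 1110100010010 | 1 | 1
  24 | 1101000100101 | 1 | 1
  25 | 1010001001011 | 1 | 1
  26 | 0100010010111 | 0 | 1
  27 | 1000100101111 | 1 | 0
  28 | 0001001011110 | 0 | 1
  29 | 0010010111101 | 0 | 0
  30 | 0100101111010 | 0 | 0
  31 | 1001011110100 | 1 | 0
  32 | 0010111101000 | 0 | 1
  33 | 0101111010001 | 0 | 1
  34 | 1011110100011 | 1 | 1
  35 | 0111101000111 | 0 | 1
  36 | 1111010001111 | 1 | 1
  37 | 1110100011111 | 1 | 1
  38 | 1101000111111 | 1 | 1
  39 | 1010001111111 | 1 | 1
  40 | 0100011111111 | 0 | 1
  41 | 1000111111111 | 1 | 0
  42 | 0001111111110 | 0 | 0
  43 | 0011111111100 | 0 | 0
  44 | 0111111111000 | 0 | 1
  45 | 1111111110001 | 1 | 0
  46 | 1111111100010 | 1 | 0
  47 | 1111111000100 | 1 | 0
  48 | 1111110001000 | 1 | 0
  49 | 1111100010000 | 1 | 0
  50 | 1111000100000 | 1 | 1
  51 | 1110001000001 | 1 | 0
  52 | 1100010000010 | 1 | 0
  53 | 1000100000100 | 1 | 0
  54 | 0001000001000 | 0 | 1
  55 | 0010000010001 | 0 | 0
  56 | 0100000100010 | 0 | 1
  57 | 1000001000101 | 1 | 1
  58 | 0000010001011 | 0 | 0
  59 | 0000100010110 | 0 | 1
  60 | 0001000101101 | 0 | 1
  61 | 0010001011011 | 0 | 0
  62 | 0100010110110 | 0 | 1
  63 | 1000101101101 | 1 | 0
  64 | 0001011011010 | 0 | 1
  65 | 0010110110101 | 0 | 1
  66 | 0101101101011 | 0 | 1
  67 | 1011011010111 | 1 | 0
  68 | 0110110101110 | 0 | 0
  69 | 1101101011100 | 1 | 0
  70 | 1011010111000 | 1 | 0
  71 | 0110101110000 | 0 | 0
  72 | 1101011100000 | 1 | 1
  73 | 1010111000001 | 1 | 0
  74 | 0101110000010 | 0 | 1
  75 | 1011100000101 | 1 | 1
  76 | 0111000001011 | 0 | 0
  77 | 1110000010110 | 1 | 0
  78 | 1100000101100 | 1 | 0
  79 | 1000001011000 | 1 | 1
  80 | 0000010110001 | 0 | 0
  81 | 0000101100010 | 0 | 1
  82 | 0001011000101 | 0 | 1
  83 | 0010110001011 | 0 | 1
  84 | 0101100010111 | 0 | 1
  85 | 1011000101111 | 1 | 0
  86 | 0110001011110 | 0 | 1
  87 | 1100010111101 | 1 | 0
  88 | 1000101111010 | 1 | 0
  89 | 0001011110100 | 0 | 1
  90 | 0010111101001 | 0 | 1
  91 | 0101111010011 | 0 | 1
  92 | 1011110100111 | 1 | 1
  93 | 0111101001111 | 0 | 1
  94 | 1111010011111 | 1 | 1
  95 | 1110100111111 | 1 | 1
  96 | 1101001111111 | 1 | 1
  97 | 1010011111111 | 1 | 1
  98 | 0100111111111 | 0 | 0
  99 | 1001111111110 | 1 | 1
 100 | 0011111111101 | 0 | 0
 101 | 0111111111010 | 0 | 1
 102 | 1111111110101 | 1 | 0
 103 | 1111111101010 | 1 | 0
 104 | 1111111010100 | 1 | 0
 105 | 1111110101000 | 1 | 0
 106 | 1111101010000 | 1 | 0
 107 | 1111010100000 | 1 | 1
 108 | 1110101000001 | 1 | 1
 109 | 1101010000011 | 1 | 1
 110 | 1010100000111 | 1 | 0
 111 | 0101000001110 | 0 | 0
 112 | 1010000011100 | 1 | 1
 113 | 0100000111001 | 0 | 1
 114 | 1000001110011 | 1 | 1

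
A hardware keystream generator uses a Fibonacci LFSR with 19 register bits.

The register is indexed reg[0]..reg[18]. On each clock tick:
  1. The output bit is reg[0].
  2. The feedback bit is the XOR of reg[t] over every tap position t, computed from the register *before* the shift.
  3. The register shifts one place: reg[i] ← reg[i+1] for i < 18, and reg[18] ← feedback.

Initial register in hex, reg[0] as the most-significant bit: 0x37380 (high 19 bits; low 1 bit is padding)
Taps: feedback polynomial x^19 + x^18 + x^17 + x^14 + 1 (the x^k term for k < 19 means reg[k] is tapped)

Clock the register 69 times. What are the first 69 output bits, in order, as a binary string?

001101110011100000000101000010011101001101001111000000110010110101100

k : reg_k → out_k, fb_k
0: 0011011100111000000 → 0, fb=0
1: 0110111001110000000 → 0, fb=0
2: 1101110011100000000 → 1, fb=1
3: 1011100111000000001 → 1, fb=0
4: 0111001110000000010 → 0, fb=1
5: 1110011100000000101 → 1, fb=0
6: 1100111000000001010 → 1, fb=0
7: 1001110000000010100 → 1, fb=0
8: 0011100000000101000 → 0, fb=0
9: 0111000000001010000 → 0, fb=1
10: 1110000000010100001 → 1, fb=0
11: 1100000000101000010 → 1, fb=0
12: 1000000001010000100 → 1, fb=1
13: 0000000010100001001 → 0, fb=1
14: 0000000101000010011 → 0, fb=1
15: 0000001010000100111 → 0, fb=0
16: 0000010100001001110 → 0, fb=1
17: 0000101000010011101 → 0, fb=0
18: 0001010000100111010 → 0, fb=0
19: 0010100001001110100 → 0, fb=1
20: 0101000010011101001 → 0, fb=1
21: 1010000100111010011 → 1, fb=0
22: 0100001001110100110 → 0, fb=1
23: 1000010011101001101 → 1, fb=0
24: 0000100111010011010 → 0, fb=0
25: 0001001110100110100 → 0, fb=1
26: 0010011101001101001 → 0, fb=1
27: 0100111010011010011 → 0, fb=1
28: 1001110100110100111 → 1, fb=1
29: 0011101001101001111 → 0, fb=0
30: 0111010011010011110 → 0, fb=0
31: 1110100110100111100 → 1, fb=0
32: 1101001101001111000 → 1, fb=0
33: 1010011010011110000 → 1, fb=0
34: 0100110100111100000 → 0, fb=0
35: 1001101001111000000 → 1, fb=1
36: 0011010011110000001 → 0, fb=1
37: 0110100111100000011 → 0, fb=0
38: 1101001111000000110 → 1, fb=0
39: 1010011110000001100 → 1, fb=1
40: 0100111100000011001 → 0, fb=0
41: 1001111000000110010 → 1, fb=1
42: 0011110000001100101 → 0, fb=1
43: 0111100000011001011 → 0, fb=0
44: 1111000000110010110 → 1, fb=1
45: 1110000001100101101 → 1, fb=0
46: 1100000011001011010 → 1, fb=1
47: 1000000110010110101 → 1, fb=1
48: 0000001100101101011 → 0, fb=0
49: 0000011001011010110 → 0, fb=0
50: 0000110010110101100 → 0, fb=0
51: 0001100101101011000 → 0, fb=1
52: 0011001011010110001 → 0, fb=0
53: 0110010110101100010 → 0, fb=1
54: 1100101101011000101 → 1, fb=0
55: 1001011010110001010 → 1, fb=0
56: 0010110101100010100 → 0, fb=1
57: 0101101011000101001 → 0, fb=1
58: 1011010110001010011 → 1, fb=0
59: 0110101100010100110 → 0, fb=1
60: 1101011000101001101 → 1, fb=0
61: 1010110001010011010 → 1, fb=1
62: 0101100010100110101 → 0, fb=0
63: 1011000101001101010 → 1, fb=0
64: 0110001010011010100 → 0, fb=1
65: 1100010100110101001 → 1, fb=0
66: 1000101001101010010 → 1, fb=1
67: 0001010011010100101 → 0, fb=1
68: 0010100110101001011 → 0, fb=0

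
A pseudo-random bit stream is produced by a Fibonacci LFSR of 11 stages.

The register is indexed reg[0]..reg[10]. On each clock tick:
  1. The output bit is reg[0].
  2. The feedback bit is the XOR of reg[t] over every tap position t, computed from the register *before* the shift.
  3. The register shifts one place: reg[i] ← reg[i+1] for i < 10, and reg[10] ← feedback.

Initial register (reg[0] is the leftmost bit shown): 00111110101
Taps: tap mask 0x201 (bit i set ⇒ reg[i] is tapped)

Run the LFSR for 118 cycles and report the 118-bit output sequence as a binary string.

0011111010101100111011100001101100000011100000000110101010100100010001011111010111001101110010110110000100100101011110

step | reg (before) | out | fb
   0 | 00111110101 | 0 | 0
   1 | 01111101010 | 0 | 1
   2 | 11111010101 | 1 | 1
   3 | 11110101011 | 1 | 0
   4 | 11101010110 | 1 | 0
   5 | 11010101100 | 1 | 1
   6 | 10101011001 | 1 | 1
   7 | 01010110011 | 0 | 1
   8 | 10101100111 | 1 | 0
   9 | 01011001110 | 0 | 1
  10 | 10110011101 | 1 | 1
  11 | 01100111011 | 0 | 1
  12 | 11001110111 | 1 | 0
  13 | 10011101110 | 1 | 0
  14 | 00111011100 | 0 | 0
  15 | 01110111000 | 0 | 0
  16 | 11101110000 | 1 | 1
  17 | 11011100001 | 1 | 1
  18 | 10111000011 | 1 | 0
  19 | 01110000110 | 0 | 1
  20 | 11100001101 | 1 | 1
  21 | 11000011011 | 1 | 0
  22 | 10000110110 | 1 | 0
  23 | 00001101100 | 0 | 0
  24 | 00011011000 | 0 | 0
  25 | 00110110000 | 0 | 0
  26 | 01101100000 | 0 | 0
  27 | 11011000000 | 1 | 1
  28 | 10110000001 | 1 | 1
  29 | 01100000011 | 0 | 1
  30 | 11000000111 | 1 | 0
  31 | 10000001110 | 1 | 0
  32 | 00000011100 | 0 | 0
  33 | 00000111000 | 0 | 0
  34 | 00001110000 | 0 | 0
  35 | 00011100000 | 0 | 0
  36 | 00111000000 | 0 | 0
  37 | 01110000000 | 0 | 0
  38 | 11100000000 | 1 | 1
  39 | 11000000001 | 1 | 1
  40 | 10000000011 | 1 | 0
  41 | 00000000110 | 0 | 1
  42 | 00000001101 | 0 | 0
  43 | 00000011010 | 0 | 1
  44 | 00000110101 | 0 | 0
  45 | 00001101010 | 0 | 1
  46 | 00011010101 | 0 | 0
  47 | 00110101010 | 0 | 1
  48 | 01101010101 | 0 | 0
  49 | 11010101010 | 1 | 0
  50 | 10101010100 | 1 | 1
  51 | 01010101001 | 0 | 0
  52 | 10101010010 | 1 | 0
  53 | 01010100100 | 0 | 0
  54 | 10101001000 | 1 | 1
  55 | 01010010001 | 0 | 0
  56 | 10100100010 | 1 | 0
  57 | 01001000100 | 0 | 0
  58 | 10010001000 | 1 | 1
  59 | 00100010001 | 0 | 0
  60 | 01000100010 | 0 | 1
  61 | 10001000101 | 1 | 1
  62 | 00010001011 | 0 | 1
  63 | 00100010111 | 0 | 1
  64 | 01000101111 | 0 | 1
  65 | 10001011111 | 1 | 0
  66 | 00010111110 | 0 | 1
  67 | 00101111101 | 0 | 0
  68 | 01011111010 | 0 | 1
  69 | 10111110101 | 1 | 1
  70 | 01111101011 | 0 | 1
  71 | 11111010111 | 1 | 0
  72 | 11110101110 | 1 | 0
  73 | 11101011100 | 1 | 1
  74 | 11010111001 | 1 | 1
  75 | 10101110011 | 1 | 0
  76 | 01011100110 | 0 | 1
  77 | 10111001101 | 1 | 1
  78 | 01110011011 | 0 | 1
  79 | 11100110111 | 1 | 0
  80 | 11001101110 | 1 | 0
  81 | 10011011100 | 1 | 1
  82 | 00110111001 | 0 | 0
  83 | 01101110010 | 0 | 1
  84 | 11011100101 | 1 | 1
  85 | 10111001011 | 1 | 0
  86 | 01110010110 | 0 | 1
  87 | 11100101101 | 1 | 1
  88 | 11001011011 | 1 | 0
  89 | 10010110110 | 1 | 0
  90 | 00101101100 | 0 | 0
  91 | 01011011000 | 0 | 0
  92 | 10110110000 | 1 | 1
  93 | 01101100001 | 0 | 0
  94 | 11011000010 | 1 | 0
  95 | 10110000100 | 1 | 1
  96 | 01100001001 | 0 | 0
  97 | 11000010010 | 1 | 0
  98 | 10000100100 | 1 | 1
  99 | 00001001001 | 0 | 0
 100 | 00010010010 | 0 | 1
 101 | 00100100101 | 0 | 0
 102 | 01001001010 | 0 | 1
 103 | 10010010101 | 1 | 1
 104 | 00100101011 | 0 | 1
 105 | 01001010111 | 0 | 1
 106 | 10010101111 | 1 | 0
 107 | 00101011110 | 0 | 1
 108 | 01010111101 | 0 | 0
 109 | 10101111010 | 1 | 0
 110 | 01011110100 | 0 | 0
 111 | 10111101000 | 1 | 1
 112 | 01111010001 | 0 | 0
 113 | 11110100010 | 1 | 0
 114 | 11101000100 | 1 | 1
 115 | 11010001001 | 1 | 1
 116 | 10100010011 | 1 | 0
 117 | 01000100110 | 0 | 1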